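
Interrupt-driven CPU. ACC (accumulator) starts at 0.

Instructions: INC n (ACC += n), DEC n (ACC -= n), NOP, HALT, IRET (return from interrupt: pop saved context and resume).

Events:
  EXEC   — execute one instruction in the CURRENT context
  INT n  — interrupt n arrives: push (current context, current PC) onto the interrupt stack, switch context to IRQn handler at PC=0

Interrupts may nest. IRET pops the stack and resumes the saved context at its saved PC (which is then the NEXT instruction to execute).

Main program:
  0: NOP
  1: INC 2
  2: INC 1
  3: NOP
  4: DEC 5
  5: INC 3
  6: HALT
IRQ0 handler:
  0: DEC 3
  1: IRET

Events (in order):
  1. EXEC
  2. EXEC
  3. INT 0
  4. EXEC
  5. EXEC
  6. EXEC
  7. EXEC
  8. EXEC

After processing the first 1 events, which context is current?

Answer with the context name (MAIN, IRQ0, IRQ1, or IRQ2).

Event 1 (EXEC): [MAIN] PC=0: NOP

Answer: MAIN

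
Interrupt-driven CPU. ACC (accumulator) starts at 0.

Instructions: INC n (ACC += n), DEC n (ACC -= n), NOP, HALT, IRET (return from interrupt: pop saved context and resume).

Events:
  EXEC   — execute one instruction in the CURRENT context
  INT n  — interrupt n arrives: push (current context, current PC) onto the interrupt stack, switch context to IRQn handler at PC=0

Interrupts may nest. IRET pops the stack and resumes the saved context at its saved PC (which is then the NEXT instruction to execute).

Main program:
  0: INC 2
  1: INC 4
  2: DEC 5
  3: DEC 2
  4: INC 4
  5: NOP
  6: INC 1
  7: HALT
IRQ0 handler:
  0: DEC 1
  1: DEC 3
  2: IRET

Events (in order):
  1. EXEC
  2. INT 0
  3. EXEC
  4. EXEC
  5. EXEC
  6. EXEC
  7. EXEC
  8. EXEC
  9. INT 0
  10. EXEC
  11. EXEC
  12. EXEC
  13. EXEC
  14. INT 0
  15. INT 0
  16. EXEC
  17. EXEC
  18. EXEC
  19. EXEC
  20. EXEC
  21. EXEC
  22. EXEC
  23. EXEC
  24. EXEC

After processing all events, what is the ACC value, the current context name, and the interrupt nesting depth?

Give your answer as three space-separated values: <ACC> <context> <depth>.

Event 1 (EXEC): [MAIN] PC=0: INC 2 -> ACC=2
Event 2 (INT 0): INT 0 arrives: push (MAIN, PC=1), enter IRQ0 at PC=0 (depth now 1)
Event 3 (EXEC): [IRQ0] PC=0: DEC 1 -> ACC=1
Event 4 (EXEC): [IRQ0] PC=1: DEC 3 -> ACC=-2
Event 5 (EXEC): [IRQ0] PC=2: IRET -> resume MAIN at PC=1 (depth now 0)
Event 6 (EXEC): [MAIN] PC=1: INC 4 -> ACC=2
Event 7 (EXEC): [MAIN] PC=2: DEC 5 -> ACC=-3
Event 8 (EXEC): [MAIN] PC=3: DEC 2 -> ACC=-5
Event 9 (INT 0): INT 0 arrives: push (MAIN, PC=4), enter IRQ0 at PC=0 (depth now 1)
Event 10 (EXEC): [IRQ0] PC=0: DEC 1 -> ACC=-6
Event 11 (EXEC): [IRQ0] PC=1: DEC 3 -> ACC=-9
Event 12 (EXEC): [IRQ0] PC=2: IRET -> resume MAIN at PC=4 (depth now 0)
Event 13 (EXEC): [MAIN] PC=4: INC 4 -> ACC=-5
Event 14 (INT 0): INT 0 arrives: push (MAIN, PC=5), enter IRQ0 at PC=0 (depth now 1)
Event 15 (INT 0): INT 0 arrives: push (IRQ0, PC=0), enter IRQ0 at PC=0 (depth now 2)
Event 16 (EXEC): [IRQ0] PC=0: DEC 1 -> ACC=-6
Event 17 (EXEC): [IRQ0] PC=1: DEC 3 -> ACC=-9
Event 18 (EXEC): [IRQ0] PC=2: IRET -> resume IRQ0 at PC=0 (depth now 1)
Event 19 (EXEC): [IRQ0] PC=0: DEC 1 -> ACC=-10
Event 20 (EXEC): [IRQ0] PC=1: DEC 3 -> ACC=-13
Event 21 (EXEC): [IRQ0] PC=2: IRET -> resume MAIN at PC=5 (depth now 0)
Event 22 (EXEC): [MAIN] PC=5: NOP
Event 23 (EXEC): [MAIN] PC=6: INC 1 -> ACC=-12
Event 24 (EXEC): [MAIN] PC=7: HALT

Answer: -12 MAIN 0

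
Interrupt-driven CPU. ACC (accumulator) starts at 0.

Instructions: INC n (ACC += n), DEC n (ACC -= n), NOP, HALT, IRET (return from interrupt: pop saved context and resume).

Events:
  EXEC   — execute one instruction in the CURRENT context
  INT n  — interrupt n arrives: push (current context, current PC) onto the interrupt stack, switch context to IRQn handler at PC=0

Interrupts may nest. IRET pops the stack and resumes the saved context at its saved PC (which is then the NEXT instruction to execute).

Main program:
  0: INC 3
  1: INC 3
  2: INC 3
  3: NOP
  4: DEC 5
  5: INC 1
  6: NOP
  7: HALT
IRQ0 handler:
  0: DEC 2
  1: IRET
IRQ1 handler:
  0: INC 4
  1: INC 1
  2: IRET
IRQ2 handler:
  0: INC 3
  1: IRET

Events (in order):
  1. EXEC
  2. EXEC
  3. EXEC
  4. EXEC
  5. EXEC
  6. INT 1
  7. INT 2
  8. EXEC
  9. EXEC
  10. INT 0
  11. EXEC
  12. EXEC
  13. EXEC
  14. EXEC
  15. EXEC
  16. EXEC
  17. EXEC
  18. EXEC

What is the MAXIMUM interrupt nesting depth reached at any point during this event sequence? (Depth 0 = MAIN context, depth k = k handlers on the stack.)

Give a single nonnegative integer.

Answer: 2

Derivation:
Event 1 (EXEC): [MAIN] PC=0: INC 3 -> ACC=3 [depth=0]
Event 2 (EXEC): [MAIN] PC=1: INC 3 -> ACC=6 [depth=0]
Event 3 (EXEC): [MAIN] PC=2: INC 3 -> ACC=9 [depth=0]
Event 4 (EXEC): [MAIN] PC=3: NOP [depth=0]
Event 5 (EXEC): [MAIN] PC=4: DEC 5 -> ACC=4 [depth=0]
Event 6 (INT 1): INT 1 arrives: push (MAIN, PC=5), enter IRQ1 at PC=0 (depth now 1) [depth=1]
Event 7 (INT 2): INT 2 arrives: push (IRQ1, PC=0), enter IRQ2 at PC=0 (depth now 2) [depth=2]
Event 8 (EXEC): [IRQ2] PC=0: INC 3 -> ACC=7 [depth=2]
Event 9 (EXEC): [IRQ2] PC=1: IRET -> resume IRQ1 at PC=0 (depth now 1) [depth=1]
Event 10 (INT 0): INT 0 arrives: push (IRQ1, PC=0), enter IRQ0 at PC=0 (depth now 2) [depth=2]
Event 11 (EXEC): [IRQ0] PC=0: DEC 2 -> ACC=5 [depth=2]
Event 12 (EXEC): [IRQ0] PC=1: IRET -> resume IRQ1 at PC=0 (depth now 1) [depth=1]
Event 13 (EXEC): [IRQ1] PC=0: INC 4 -> ACC=9 [depth=1]
Event 14 (EXEC): [IRQ1] PC=1: INC 1 -> ACC=10 [depth=1]
Event 15 (EXEC): [IRQ1] PC=2: IRET -> resume MAIN at PC=5 (depth now 0) [depth=0]
Event 16 (EXEC): [MAIN] PC=5: INC 1 -> ACC=11 [depth=0]
Event 17 (EXEC): [MAIN] PC=6: NOP [depth=0]
Event 18 (EXEC): [MAIN] PC=7: HALT [depth=0]
Max depth observed: 2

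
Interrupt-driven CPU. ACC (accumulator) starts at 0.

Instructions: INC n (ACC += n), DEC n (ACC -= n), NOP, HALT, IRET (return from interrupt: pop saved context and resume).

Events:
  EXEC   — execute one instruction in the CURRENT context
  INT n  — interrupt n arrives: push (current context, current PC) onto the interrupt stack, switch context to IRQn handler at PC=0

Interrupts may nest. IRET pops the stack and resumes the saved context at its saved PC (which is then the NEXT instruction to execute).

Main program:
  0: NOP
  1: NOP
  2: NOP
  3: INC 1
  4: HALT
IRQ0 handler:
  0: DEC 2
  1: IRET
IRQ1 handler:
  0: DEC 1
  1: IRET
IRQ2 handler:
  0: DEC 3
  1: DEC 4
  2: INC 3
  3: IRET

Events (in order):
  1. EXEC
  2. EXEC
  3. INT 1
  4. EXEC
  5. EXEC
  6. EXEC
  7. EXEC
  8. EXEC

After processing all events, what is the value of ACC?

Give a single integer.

Event 1 (EXEC): [MAIN] PC=0: NOP
Event 2 (EXEC): [MAIN] PC=1: NOP
Event 3 (INT 1): INT 1 arrives: push (MAIN, PC=2), enter IRQ1 at PC=0 (depth now 1)
Event 4 (EXEC): [IRQ1] PC=0: DEC 1 -> ACC=-1
Event 5 (EXEC): [IRQ1] PC=1: IRET -> resume MAIN at PC=2 (depth now 0)
Event 6 (EXEC): [MAIN] PC=2: NOP
Event 7 (EXEC): [MAIN] PC=3: INC 1 -> ACC=0
Event 8 (EXEC): [MAIN] PC=4: HALT

Answer: 0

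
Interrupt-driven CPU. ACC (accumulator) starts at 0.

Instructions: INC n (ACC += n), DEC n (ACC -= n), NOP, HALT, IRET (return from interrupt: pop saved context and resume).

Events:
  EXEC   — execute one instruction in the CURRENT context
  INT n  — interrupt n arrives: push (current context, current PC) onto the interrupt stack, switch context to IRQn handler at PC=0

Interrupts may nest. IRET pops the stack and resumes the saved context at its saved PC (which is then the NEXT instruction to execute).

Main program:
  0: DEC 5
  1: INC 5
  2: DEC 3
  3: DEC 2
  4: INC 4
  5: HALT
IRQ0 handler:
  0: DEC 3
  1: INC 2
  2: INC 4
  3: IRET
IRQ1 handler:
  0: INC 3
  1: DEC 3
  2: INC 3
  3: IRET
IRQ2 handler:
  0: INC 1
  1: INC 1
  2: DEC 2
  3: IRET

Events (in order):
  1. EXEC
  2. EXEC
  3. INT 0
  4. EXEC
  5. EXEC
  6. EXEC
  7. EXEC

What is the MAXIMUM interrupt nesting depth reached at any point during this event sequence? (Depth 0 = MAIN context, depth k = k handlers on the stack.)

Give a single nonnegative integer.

Answer: 1

Derivation:
Event 1 (EXEC): [MAIN] PC=0: DEC 5 -> ACC=-5 [depth=0]
Event 2 (EXEC): [MAIN] PC=1: INC 5 -> ACC=0 [depth=0]
Event 3 (INT 0): INT 0 arrives: push (MAIN, PC=2), enter IRQ0 at PC=0 (depth now 1) [depth=1]
Event 4 (EXEC): [IRQ0] PC=0: DEC 3 -> ACC=-3 [depth=1]
Event 5 (EXEC): [IRQ0] PC=1: INC 2 -> ACC=-1 [depth=1]
Event 6 (EXEC): [IRQ0] PC=2: INC 4 -> ACC=3 [depth=1]
Event 7 (EXEC): [IRQ0] PC=3: IRET -> resume MAIN at PC=2 (depth now 0) [depth=0]
Max depth observed: 1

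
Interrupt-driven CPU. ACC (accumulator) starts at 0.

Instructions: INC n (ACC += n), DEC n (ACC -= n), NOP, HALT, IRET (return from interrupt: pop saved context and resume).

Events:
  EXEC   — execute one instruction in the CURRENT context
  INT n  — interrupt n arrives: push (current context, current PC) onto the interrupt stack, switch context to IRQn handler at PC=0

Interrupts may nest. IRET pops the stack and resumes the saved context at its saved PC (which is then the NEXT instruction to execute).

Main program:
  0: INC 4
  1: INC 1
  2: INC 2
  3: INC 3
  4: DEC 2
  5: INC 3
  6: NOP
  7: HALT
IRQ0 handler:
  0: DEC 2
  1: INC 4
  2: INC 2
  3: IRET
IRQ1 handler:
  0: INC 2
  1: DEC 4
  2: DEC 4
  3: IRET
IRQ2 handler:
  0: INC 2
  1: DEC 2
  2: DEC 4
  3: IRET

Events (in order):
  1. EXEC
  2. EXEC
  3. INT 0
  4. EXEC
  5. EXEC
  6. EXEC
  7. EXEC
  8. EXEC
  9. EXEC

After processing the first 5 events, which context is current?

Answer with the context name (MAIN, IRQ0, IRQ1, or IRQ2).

Event 1 (EXEC): [MAIN] PC=0: INC 4 -> ACC=4
Event 2 (EXEC): [MAIN] PC=1: INC 1 -> ACC=5
Event 3 (INT 0): INT 0 arrives: push (MAIN, PC=2), enter IRQ0 at PC=0 (depth now 1)
Event 4 (EXEC): [IRQ0] PC=0: DEC 2 -> ACC=3
Event 5 (EXEC): [IRQ0] PC=1: INC 4 -> ACC=7

Answer: IRQ0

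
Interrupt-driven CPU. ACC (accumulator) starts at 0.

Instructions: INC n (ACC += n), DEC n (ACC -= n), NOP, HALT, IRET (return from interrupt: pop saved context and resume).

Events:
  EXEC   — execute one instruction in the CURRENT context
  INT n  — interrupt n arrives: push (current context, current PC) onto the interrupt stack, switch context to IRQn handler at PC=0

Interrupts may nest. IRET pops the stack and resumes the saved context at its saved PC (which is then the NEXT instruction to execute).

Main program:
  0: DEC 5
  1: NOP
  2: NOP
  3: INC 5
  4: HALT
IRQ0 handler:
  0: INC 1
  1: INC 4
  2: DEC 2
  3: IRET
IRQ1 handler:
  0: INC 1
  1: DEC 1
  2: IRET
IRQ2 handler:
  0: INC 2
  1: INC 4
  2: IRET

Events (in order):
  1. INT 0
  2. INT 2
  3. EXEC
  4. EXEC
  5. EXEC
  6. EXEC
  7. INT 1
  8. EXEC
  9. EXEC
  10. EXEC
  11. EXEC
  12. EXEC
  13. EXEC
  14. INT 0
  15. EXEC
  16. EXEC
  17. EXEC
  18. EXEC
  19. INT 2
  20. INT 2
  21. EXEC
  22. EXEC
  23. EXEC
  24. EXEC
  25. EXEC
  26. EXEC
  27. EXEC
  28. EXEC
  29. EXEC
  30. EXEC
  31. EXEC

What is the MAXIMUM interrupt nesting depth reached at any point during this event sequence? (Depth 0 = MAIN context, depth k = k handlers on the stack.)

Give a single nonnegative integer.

Answer: 2

Derivation:
Event 1 (INT 0): INT 0 arrives: push (MAIN, PC=0), enter IRQ0 at PC=0 (depth now 1) [depth=1]
Event 2 (INT 2): INT 2 arrives: push (IRQ0, PC=0), enter IRQ2 at PC=0 (depth now 2) [depth=2]
Event 3 (EXEC): [IRQ2] PC=0: INC 2 -> ACC=2 [depth=2]
Event 4 (EXEC): [IRQ2] PC=1: INC 4 -> ACC=6 [depth=2]
Event 5 (EXEC): [IRQ2] PC=2: IRET -> resume IRQ0 at PC=0 (depth now 1) [depth=1]
Event 6 (EXEC): [IRQ0] PC=0: INC 1 -> ACC=7 [depth=1]
Event 7 (INT 1): INT 1 arrives: push (IRQ0, PC=1), enter IRQ1 at PC=0 (depth now 2) [depth=2]
Event 8 (EXEC): [IRQ1] PC=0: INC 1 -> ACC=8 [depth=2]
Event 9 (EXEC): [IRQ1] PC=1: DEC 1 -> ACC=7 [depth=2]
Event 10 (EXEC): [IRQ1] PC=2: IRET -> resume IRQ0 at PC=1 (depth now 1) [depth=1]
Event 11 (EXEC): [IRQ0] PC=1: INC 4 -> ACC=11 [depth=1]
Event 12 (EXEC): [IRQ0] PC=2: DEC 2 -> ACC=9 [depth=1]
Event 13 (EXEC): [IRQ0] PC=3: IRET -> resume MAIN at PC=0 (depth now 0) [depth=0]
Event 14 (INT 0): INT 0 arrives: push (MAIN, PC=0), enter IRQ0 at PC=0 (depth now 1) [depth=1]
Event 15 (EXEC): [IRQ0] PC=0: INC 1 -> ACC=10 [depth=1]
Event 16 (EXEC): [IRQ0] PC=1: INC 4 -> ACC=14 [depth=1]
Event 17 (EXEC): [IRQ0] PC=2: DEC 2 -> ACC=12 [depth=1]
Event 18 (EXEC): [IRQ0] PC=3: IRET -> resume MAIN at PC=0 (depth now 0) [depth=0]
Event 19 (INT 2): INT 2 arrives: push (MAIN, PC=0), enter IRQ2 at PC=0 (depth now 1) [depth=1]
Event 20 (INT 2): INT 2 arrives: push (IRQ2, PC=0), enter IRQ2 at PC=0 (depth now 2) [depth=2]
Event 21 (EXEC): [IRQ2] PC=0: INC 2 -> ACC=14 [depth=2]
Event 22 (EXEC): [IRQ2] PC=1: INC 4 -> ACC=18 [depth=2]
Event 23 (EXEC): [IRQ2] PC=2: IRET -> resume IRQ2 at PC=0 (depth now 1) [depth=1]
Event 24 (EXEC): [IRQ2] PC=0: INC 2 -> ACC=20 [depth=1]
Event 25 (EXEC): [IRQ2] PC=1: INC 4 -> ACC=24 [depth=1]
Event 26 (EXEC): [IRQ2] PC=2: IRET -> resume MAIN at PC=0 (depth now 0) [depth=0]
Event 27 (EXEC): [MAIN] PC=0: DEC 5 -> ACC=19 [depth=0]
Event 28 (EXEC): [MAIN] PC=1: NOP [depth=0]
Event 29 (EXEC): [MAIN] PC=2: NOP [depth=0]
Event 30 (EXEC): [MAIN] PC=3: INC 5 -> ACC=24 [depth=0]
Event 31 (EXEC): [MAIN] PC=4: HALT [depth=0]
Max depth observed: 2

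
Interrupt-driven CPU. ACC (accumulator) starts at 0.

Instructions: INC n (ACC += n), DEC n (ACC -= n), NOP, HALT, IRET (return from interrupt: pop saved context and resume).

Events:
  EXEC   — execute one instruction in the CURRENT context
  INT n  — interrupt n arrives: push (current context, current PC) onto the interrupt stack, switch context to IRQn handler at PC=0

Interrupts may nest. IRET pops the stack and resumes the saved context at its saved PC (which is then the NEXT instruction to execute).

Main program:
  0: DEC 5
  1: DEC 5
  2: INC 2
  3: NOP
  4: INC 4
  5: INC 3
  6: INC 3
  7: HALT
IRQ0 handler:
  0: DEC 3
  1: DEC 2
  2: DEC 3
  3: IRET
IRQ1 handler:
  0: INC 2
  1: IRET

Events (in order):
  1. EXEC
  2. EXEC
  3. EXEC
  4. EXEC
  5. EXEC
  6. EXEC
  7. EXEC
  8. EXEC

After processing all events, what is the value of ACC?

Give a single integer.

Answer: 2

Derivation:
Event 1 (EXEC): [MAIN] PC=0: DEC 5 -> ACC=-5
Event 2 (EXEC): [MAIN] PC=1: DEC 5 -> ACC=-10
Event 3 (EXEC): [MAIN] PC=2: INC 2 -> ACC=-8
Event 4 (EXEC): [MAIN] PC=3: NOP
Event 5 (EXEC): [MAIN] PC=4: INC 4 -> ACC=-4
Event 6 (EXEC): [MAIN] PC=5: INC 3 -> ACC=-1
Event 7 (EXEC): [MAIN] PC=6: INC 3 -> ACC=2
Event 8 (EXEC): [MAIN] PC=7: HALT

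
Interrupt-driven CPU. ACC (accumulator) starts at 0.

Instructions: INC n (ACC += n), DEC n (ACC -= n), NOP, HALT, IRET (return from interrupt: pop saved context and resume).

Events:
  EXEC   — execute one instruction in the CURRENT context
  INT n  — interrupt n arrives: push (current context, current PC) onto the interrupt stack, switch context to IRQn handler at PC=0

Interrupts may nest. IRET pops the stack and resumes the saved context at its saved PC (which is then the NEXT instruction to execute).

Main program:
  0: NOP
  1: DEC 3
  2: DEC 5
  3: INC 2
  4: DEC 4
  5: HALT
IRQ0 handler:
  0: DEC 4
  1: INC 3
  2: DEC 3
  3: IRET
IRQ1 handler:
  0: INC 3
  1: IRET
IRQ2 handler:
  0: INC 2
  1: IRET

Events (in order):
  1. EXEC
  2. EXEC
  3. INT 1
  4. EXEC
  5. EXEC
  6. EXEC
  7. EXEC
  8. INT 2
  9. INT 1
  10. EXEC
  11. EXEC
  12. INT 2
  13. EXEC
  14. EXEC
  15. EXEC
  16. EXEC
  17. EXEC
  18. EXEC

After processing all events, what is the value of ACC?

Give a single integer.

Answer: 0

Derivation:
Event 1 (EXEC): [MAIN] PC=0: NOP
Event 2 (EXEC): [MAIN] PC=1: DEC 3 -> ACC=-3
Event 3 (INT 1): INT 1 arrives: push (MAIN, PC=2), enter IRQ1 at PC=0 (depth now 1)
Event 4 (EXEC): [IRQ1] PC=0: INC 3 -> ACC=0
Event 5 (EXEC): [IRQ1] PC=1: IRET -> resume MAIN at PC=2 (depth now 0)
Event 6 (EXEC): [MAIN] PC=2: DEC 5 -> ACC=-5
Event 7 (EXEC): [MAIN] PC=3: INC 2 -> ACC=-3
Event 8 (INT 2): INT 2 arrives: push (MAIN, PC=4), enter IRQ2 at PC=0 (depth now 1)
Event 9 (INT 1): INT 1 arrives: push (IRQ2, PC=0), enter IRQ1 at PC=0 (depth now 2)
Event 10 (EXEC): [IRQ1] PC=0: INC 3 -> ACC=0
Event 11 (EXEC): [IRQ1] PC=1: IRET -> resume IRQ2 at PC=0 (depth now 1)
Event 12 (INT 2): INT 2 arrives: push (IRQ2, PC=0), enter IRQ2 at PC=0 (depth now 2)
Event 13 (EXEC): [IRQ2] PC=0: INC 2 -> ACC=2
Event 14 (EXEC): [IRQ2] PC=1: IRET -> resume IRQ2 at PC=0 (depth now 1)
Event 15 (EXEC): [IRQ2] PC=0: INC 2 -> ACC=4
Event 16 (EXEC): [IRQ2] PC=1: IRET -> resume MAIN at PC=4 (depth now 0)
Event 17 (EXEC): [MAIN] PC=4: DEC 4 -> ACC=0
Event 18 (EXEC): [MAIN] PC=5: HALT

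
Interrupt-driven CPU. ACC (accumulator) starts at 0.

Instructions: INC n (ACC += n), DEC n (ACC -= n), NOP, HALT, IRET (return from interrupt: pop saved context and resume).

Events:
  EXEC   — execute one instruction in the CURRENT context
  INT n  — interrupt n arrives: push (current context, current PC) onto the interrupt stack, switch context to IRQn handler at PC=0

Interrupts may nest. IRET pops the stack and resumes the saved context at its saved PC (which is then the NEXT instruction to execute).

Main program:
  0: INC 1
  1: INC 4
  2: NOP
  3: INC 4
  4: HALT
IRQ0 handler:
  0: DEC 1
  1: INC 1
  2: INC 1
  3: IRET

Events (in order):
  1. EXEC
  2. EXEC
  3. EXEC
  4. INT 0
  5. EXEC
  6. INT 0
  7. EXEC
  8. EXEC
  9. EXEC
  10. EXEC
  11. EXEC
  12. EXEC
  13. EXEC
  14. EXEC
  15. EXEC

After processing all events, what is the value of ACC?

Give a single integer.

Event 1 (EXEC): [MAIN] PC=0: INC 1 -> ACC=1
Event 2 (EXEC): [MAIN] PC=1: INC 4 -> ACC=5
Event 3 (EXEC): [MAIN] PC=2: NOP
Event 4 (INT 0): INT 0 arrives: push (MAIN, PC=3), enter IRQ0 at PC=0 (depth now 1)
Event 5 (EXEC): [IRQ0] PC=0: DEC 1 -> ACC=4
Event 6 (INT 0): INT 0 arrives: push (IRQ0, PC=1), enter IRQ0 at PC=0 (depth now 2)
Event 7 (EXEC): [IRQ0] PC=0: DEC 1 -> ACC=3
Event 8 (EXEC): [IRQ0] PC=1: INC 1 -> ACC=4
Event 9 (EXEC): [IRQ0] PC=2: INC 1 -> ACC=5
Event 10 (EXEC): [IRQ0] PC=3: IRET -> resume IRQ0 at PC=1 (depth now 1)
Event 11 (EXEC): [IRQ0] PC=1: INC 1 -> ACC=6
Event 12 (EXEC): [IRQ0] PC=2: INC 1 -> ACC=7
Event 13 (EXEC): [IRQ0] PC=3: IRET -> resume MAIN at PC=3 (depth now 0)
Event 14 (EXEC): [MAIN] PC=3: INC 4 -> ACC=11
Event 15 (EXEC): [MAIN] PC=4: HALT

Answer: 11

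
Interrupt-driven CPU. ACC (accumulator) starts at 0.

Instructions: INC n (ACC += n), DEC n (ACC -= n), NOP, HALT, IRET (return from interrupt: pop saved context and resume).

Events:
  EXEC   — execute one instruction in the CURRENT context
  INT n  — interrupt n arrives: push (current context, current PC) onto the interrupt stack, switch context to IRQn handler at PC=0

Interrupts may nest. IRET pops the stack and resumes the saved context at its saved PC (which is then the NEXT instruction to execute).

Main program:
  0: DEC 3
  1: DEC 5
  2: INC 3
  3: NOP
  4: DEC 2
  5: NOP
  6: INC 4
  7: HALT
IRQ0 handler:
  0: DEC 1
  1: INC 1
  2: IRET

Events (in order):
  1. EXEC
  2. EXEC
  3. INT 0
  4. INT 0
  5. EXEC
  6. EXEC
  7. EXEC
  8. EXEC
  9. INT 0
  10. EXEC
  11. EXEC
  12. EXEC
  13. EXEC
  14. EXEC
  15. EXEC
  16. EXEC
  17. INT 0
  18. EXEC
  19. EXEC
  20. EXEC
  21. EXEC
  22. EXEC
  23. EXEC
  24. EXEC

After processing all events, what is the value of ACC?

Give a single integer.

Event 1 (EXEC): [MAIN] PC=0: DEC 3 -> ACC=-3
Event 2 (EXEC): [MAIN] PC=1: DEC 5 -> ACC=-8
Event 3 (INT 0): INT 0 arrives: push (MAIN, PC=2), enter IRQ0 at PC=0 (depth now 1)
Event 4 (INT 0): INT 0 arrives: push (IRQ0, PC=0), enter IRQ0 at PC=0 (depth now 2)
Event 5 (EXEC): [IRQ0] PC=0: DEC 1 -> ACC=-9
Event 6 (EXEC): [IRQ0] PC=1: INC 1 -> ACC=-8
Event 7 (EXEC): [IRQ0] PC=2: IRET -> resume IRQ0 at PC=0 (depth now 1)
Event 8 (EXEC): [IRQ0] PC=0: DEC 1 -> ACC=-9
Event 9 (INT 0): INT 0 arrives: push (IRQ0, PC=1), enter IRQ0 at PC=0 (depth now 2)
Event 10 (EXEC): [IRQ0] PC=0: DEC 1 -> ACC=-10
Event 11 (EXEC): [IRQ0] PC=1: INC 1 -> ACC=-9
Event 12 (EXEC): [IRQ0] PC=2: IRET -> resume IRQ0 at PC=1 (depth now 1)
Event 13 (EXEC): [IRQ0] PC=1: INC 1 -> ACC=-8
Event 14 (EXEC): [IRQ0] PC=2: IRET -> resume MAIN at PC=2 (depth now 0)
Event 15 (EXEC): [MAIN] PC=2: INC 3 -> ACC=-5
Event 16 (EXEC): [MAIN] PC=3: NOP
Event 17 (INT 0): INT 0 arrives: push (MAIN, PC=4), enter IRQ0 at PC=0 (depth now 1)
Event 18 (EXEC): [IRQ0] PC=0: DEC 1 -> ACC=-6
Event 19 (EXEC): [IRQ0] PC=1: INC 1 -> ACC=-5
Event 20 (EXEC): [IRQ0] PC=2: IRET -> resume MAIN at PC=4 (depth now 0)
Event 21 (EXEC): [MAIN] PC=4: DEC 2 -> ACC=-7
Event 22 (EXEC): [MAIN] PC=5: NOP
Event 23 (EXEC): [MAIN] PC=6: INC 4 -> ACC=-3
Event 24 (EXEC): [MAIN] PC=7: HALT

Answer: -3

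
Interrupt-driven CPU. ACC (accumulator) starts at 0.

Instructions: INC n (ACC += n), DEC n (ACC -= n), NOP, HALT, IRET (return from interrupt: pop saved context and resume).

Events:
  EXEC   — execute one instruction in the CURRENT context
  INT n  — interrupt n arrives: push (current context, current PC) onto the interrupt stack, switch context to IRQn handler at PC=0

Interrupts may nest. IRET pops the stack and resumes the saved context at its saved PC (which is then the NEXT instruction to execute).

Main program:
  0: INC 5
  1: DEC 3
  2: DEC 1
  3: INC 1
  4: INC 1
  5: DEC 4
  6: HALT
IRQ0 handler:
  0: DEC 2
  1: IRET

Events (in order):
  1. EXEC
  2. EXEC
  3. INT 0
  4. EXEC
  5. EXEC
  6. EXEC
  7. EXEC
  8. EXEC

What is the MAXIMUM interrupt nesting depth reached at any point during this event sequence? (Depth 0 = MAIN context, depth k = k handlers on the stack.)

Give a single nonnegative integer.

Event 1 (EXEC): [MAIN] PC=0: INC 5 -> ACC=5 [depth=0]
Event 2 (EXEC): [MAIN] PC=1: DEC 3 -> ACC=2 [depth=0]
Event 3 (INT 0): INT 0 arrives: push (MAIN, PC=2), enter IRQ0 at PC=0 (depth now 1) [depth=1]
Event 4 (EXEC): [IRQ0] PC=0: DEC 2 -> ACC=0 [depth=1]
Event 5 (EXEC): [IRQ0] PC=1: IRET -> resume MAIN at PC=2 (depth now 0) [depth=0]
Event 6 (EXEC): [MAIN] PC=2: DEC 1 -> ACC=-1 [depth=0]
Event 7 (EXEC): [MAIN] PC=3: INC 1 -> ACC=0 [depth=0]
Event 8 (EXEC): [MAIN] PC=4: INC 1 -> ACC=1 [depth=0]
Max depth observed: 1

Answer: 1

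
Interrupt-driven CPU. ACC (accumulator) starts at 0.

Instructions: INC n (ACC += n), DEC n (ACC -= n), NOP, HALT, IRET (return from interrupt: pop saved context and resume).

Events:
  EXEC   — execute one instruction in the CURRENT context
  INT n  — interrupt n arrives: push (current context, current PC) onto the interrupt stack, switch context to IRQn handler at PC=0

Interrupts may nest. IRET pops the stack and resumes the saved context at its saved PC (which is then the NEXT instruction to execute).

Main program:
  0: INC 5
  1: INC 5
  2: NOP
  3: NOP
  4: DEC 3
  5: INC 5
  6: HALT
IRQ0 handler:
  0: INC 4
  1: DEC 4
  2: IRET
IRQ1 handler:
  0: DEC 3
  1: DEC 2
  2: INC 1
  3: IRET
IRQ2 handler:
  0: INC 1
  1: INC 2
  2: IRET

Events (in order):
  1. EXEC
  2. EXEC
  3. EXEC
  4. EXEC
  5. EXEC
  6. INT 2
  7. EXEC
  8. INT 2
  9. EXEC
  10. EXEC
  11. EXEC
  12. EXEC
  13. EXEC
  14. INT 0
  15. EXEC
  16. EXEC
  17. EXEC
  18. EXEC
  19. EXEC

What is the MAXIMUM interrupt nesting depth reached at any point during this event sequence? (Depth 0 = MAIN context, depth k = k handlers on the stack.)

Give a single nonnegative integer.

Event 1 (EXEC): [MAIN] PC=0: INC 5 -> ACC=5 [depth=0]
Event 2 (EXEC): [MAIN] PC=1: INC 5 -> ACC=10 [depth=0]
Event 3 (EXEC): [MAIN] PC=2: NOP [depth=0]
Event 4 (EXEC): [MAIN] PC=3: NOP [depth=0]
Event 5 (EXEC): [MAIN] PC=4: DEC 3 -> ACC=7 [depth=0]
Event 6 (INT 2): INT 2 arrives: push (MAIN, PC=5), enter IRQ2 at PC=0 (depth now 1) [depth=1]
Event 7 (EXEC): [IRQ2] PC=0: INC 1 -> ACC=8 [depth=1]
Event 8 (INT 2): INT 2 arrives: push (IRQ2, PC=1), enter IRQ2 at PC=0 (depth now 2) [depth=2]
Event 9 (EXEC): [IRQ2] PC=0: INC 1 -> ACC=9 [depth=2]
Event 10 (EXEC): [IRQ2] PC=1: INC 2 -> ACC=11 [depth=2]
Event 11 (EXEC): [IRQ2] PC=2: IRET -> resume IRQ2 at PC=1 (depth now 1) [depth=1]
Event 12 (EXEC): [IRQ2] PC=1: INC 2 -> ACC=13 [depth=1]
Event 13 (EXEC): [IRQ2] PC=2: IRET -> resume MAIN at PC=5 (depth now 0) [depth=0]
Event 14 (INT 0): INT 0 arrives: push (MAIN, PC=5), enter IRQ0 at PC=0 (depth now 1) [depth=1]
Event 15 (EXEC): [IRQ0] PC=0: INC 4 -> ACC=17 [depth=1]
Event 16 (EXEC): [IRQ0] PC=1: DEC 4 -> ACC=13 [depth=1]
Event 17 (EXEC): [IRQ0] PC=2: IRET -> resume MAIN at PC=5 (depth now 0) [depth=0]
Event 18 (EXEC): [MAIN] PC=5: INC 5 -> ACC=18 [depth=0]
Event 19 (EXEC): [MAIN] PC=6: HALT [depth=0]
Max depth observed: 2

Answer: 2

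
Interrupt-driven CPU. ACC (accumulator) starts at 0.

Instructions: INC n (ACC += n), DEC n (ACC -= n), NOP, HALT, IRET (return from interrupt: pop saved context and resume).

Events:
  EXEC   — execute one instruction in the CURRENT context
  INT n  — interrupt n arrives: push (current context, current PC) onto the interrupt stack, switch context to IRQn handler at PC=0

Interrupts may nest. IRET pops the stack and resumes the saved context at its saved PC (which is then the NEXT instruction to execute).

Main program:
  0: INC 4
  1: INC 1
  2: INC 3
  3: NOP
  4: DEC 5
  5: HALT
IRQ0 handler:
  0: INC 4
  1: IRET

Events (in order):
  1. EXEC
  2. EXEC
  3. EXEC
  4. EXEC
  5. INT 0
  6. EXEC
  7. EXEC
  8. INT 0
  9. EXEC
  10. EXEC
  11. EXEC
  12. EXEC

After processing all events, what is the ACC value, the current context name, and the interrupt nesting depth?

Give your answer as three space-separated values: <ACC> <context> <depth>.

Event 1 (EXEC): [MAIN] PC=0: INC 4 -> ACC=4
Event 2 (EXEC): [MAIN] PC=1: INC 1 -> ACC=5
Event 3 (EXEC): [MAIN] PC=2: INC 3 -> ACC=8
Event 4 (EXEC): [MAIN] PC=3: NOP
Event 5 (INT 0): INT 0 arrives: push (MAIN, PC=4), enter IRQ0 at PC=0 (depth now 1)
Event 6 (EXEC): [IRQ0] PC=0: INC 4 -> ACC=12
Event 7 (EXEC): [IRQ0] PC=1: IRET -> resume MAIN at PC=4 (depth now 0)
Event 8 (INT 0): INT 0 arrives: push (MAIN, PC=4), enter IRQ0 at PC=0 (depth now 1)
Event 9 (EXEC): [IRQ0] PC=0: INC 4 -> ACC=16
Event 10 (EXEC): [IRQ0] PC=1: IRET -> resume MAIN at PC=4 (depth now 0)
Event 11 (EXEC): [MAIN] PC=4: DEC 5 -> ACC=11
Event 12 (EXEC): [MAIN] PC=5: HALT

Answer: 11 MAIN 0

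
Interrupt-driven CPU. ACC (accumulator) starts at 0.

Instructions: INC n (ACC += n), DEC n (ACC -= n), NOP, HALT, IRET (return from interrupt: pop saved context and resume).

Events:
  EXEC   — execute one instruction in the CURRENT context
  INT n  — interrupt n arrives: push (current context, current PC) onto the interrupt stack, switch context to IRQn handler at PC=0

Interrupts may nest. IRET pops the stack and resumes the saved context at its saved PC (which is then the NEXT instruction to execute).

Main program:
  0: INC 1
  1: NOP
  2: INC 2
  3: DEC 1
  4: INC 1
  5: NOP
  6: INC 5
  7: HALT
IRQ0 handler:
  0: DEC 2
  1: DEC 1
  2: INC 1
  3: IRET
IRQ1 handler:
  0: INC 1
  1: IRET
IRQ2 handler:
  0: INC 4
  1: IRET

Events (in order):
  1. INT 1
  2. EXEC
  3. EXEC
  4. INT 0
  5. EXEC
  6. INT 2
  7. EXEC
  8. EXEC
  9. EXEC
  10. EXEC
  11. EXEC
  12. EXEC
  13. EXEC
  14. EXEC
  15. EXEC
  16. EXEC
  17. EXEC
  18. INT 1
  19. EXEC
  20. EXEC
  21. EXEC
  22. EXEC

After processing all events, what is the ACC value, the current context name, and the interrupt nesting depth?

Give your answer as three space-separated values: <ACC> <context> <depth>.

Answer: 12 MAIN 0

Derivation:
Event 1 (INT 1): INT 1 arrives: push (MAIN, PC=0), enter IRQ1 at PC=0 (depth now 1)
Event 2 (EXEC): [IRQ1] PC=0: INC 1 -> ACC=1
Event 3 (EXEC): [IRQ1] PC=1: IRET -> resume MAIN at PC=0 (depth now 0)
Event 4 (INT 0): INT 0 arrives: push (MAIN, PC=0), enter IRQ0 at PC=0 (depth now 1)
Event 5 (EXEC): [IRQ0] PC=0: DEC 2 -> ACC=-1
Event 6 (INT 2): INT 2 arrives: push (IRQ0, PC=1), enter IRQ2 at PC=0 (depth now 2)
Event 7 (EXEC): [IRQ2] PC=0: INC 4 -> ACC=3
Event 8 (EXEC): [IRQ2] PC=1: IRET -> resume IRQ0 at PC=1 (depth now 1)
Event 9 (EXEC): [IRQ0] PC=1: DEC 1 -> ACC=2
Event 10 (EXEC): [IRQ0] PC=2: INC 1 -> ACC=3
Event 11 (EXEC): [IRQ0] PC=3: IRET -> resume MAIN at PC=0 (depth now 0)
Event 12 (EXEC): [MAIN] PC=0: INC 1 -> ACC=4
Event 13 (EXEC): [MAIN] PC=1: NOP
Event 14 (EXEC): [MAIN] PC=2: INC 2 -> ACC=6
Event 15 (EXEC): [MAIN] PC=3: DEC 1 -> ACC=5
Event 16 (EXEC): [MAIN] PC=4: INC 1 -> ACC=6
Event 17 (EXEC): [MAIN] PC=5: NOP
Event 18 (INT 1): INT 1 arrives: push (MAIN, PC=6), enter IRQ1 at PC=0 (depth now 1)
Event 19 (EXEC): [IRQ1] PC=0: INC 1 -> ACC=7
Event 20 (EXEC): [IRQ1] PC=1: IRET -> resume MAIN at PC=6 (depth now 0)
Event 21 (EXEC): [MAIN] PC=6: INC 5 -> ACC=12
Event 22 (EXEC): [MAIN] PC=7: HALT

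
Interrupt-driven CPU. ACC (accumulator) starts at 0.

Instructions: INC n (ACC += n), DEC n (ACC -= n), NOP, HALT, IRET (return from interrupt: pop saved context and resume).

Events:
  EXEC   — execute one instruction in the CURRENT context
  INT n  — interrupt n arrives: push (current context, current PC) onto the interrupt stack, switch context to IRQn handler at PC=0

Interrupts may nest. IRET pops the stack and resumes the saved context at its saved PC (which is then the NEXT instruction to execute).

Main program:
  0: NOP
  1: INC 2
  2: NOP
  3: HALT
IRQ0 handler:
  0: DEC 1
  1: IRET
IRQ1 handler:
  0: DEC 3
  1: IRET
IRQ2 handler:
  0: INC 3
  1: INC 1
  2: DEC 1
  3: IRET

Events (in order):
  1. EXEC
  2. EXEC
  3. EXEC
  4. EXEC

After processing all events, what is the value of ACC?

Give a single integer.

Answer: 2

Derivation:
Event 1 (EXEC): [MAIN] PC=0: NOP
Event 2 (EXEC): [MAIN] PC=1: INC 2 -> ACC=2
Event 3 (EXEC): [MAIN] PC=2: NOP
Event 4 (EXEC): [MAIN] PC=3: HALT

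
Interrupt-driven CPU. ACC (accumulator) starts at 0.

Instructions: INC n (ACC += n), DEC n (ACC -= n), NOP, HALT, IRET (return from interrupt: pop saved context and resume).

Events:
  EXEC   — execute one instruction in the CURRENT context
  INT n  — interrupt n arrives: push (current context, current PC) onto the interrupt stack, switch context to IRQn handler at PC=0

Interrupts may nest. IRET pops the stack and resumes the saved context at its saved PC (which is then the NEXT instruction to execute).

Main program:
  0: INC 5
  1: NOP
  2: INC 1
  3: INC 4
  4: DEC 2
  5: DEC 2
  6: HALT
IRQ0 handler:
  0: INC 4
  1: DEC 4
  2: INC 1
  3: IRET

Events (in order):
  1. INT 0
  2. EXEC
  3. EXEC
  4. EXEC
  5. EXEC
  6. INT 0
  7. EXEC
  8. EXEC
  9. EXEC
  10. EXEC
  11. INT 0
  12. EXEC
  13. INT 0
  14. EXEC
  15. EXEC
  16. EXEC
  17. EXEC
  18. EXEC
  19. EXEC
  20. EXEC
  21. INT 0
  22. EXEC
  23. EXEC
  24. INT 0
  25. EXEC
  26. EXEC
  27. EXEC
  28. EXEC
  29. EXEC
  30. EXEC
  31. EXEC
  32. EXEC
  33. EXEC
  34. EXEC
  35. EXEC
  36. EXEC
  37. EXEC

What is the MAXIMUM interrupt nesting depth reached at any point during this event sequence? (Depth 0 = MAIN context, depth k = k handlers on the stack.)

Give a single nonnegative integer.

Event 1 (INT 0): INT 0 arrives: push (MAIN, PC=0), enter IRQ0 at PC=0 (depth now 1) [depth=1]
Event 2 (EXEC): [IRQ0] PC=0: INC 4 -> ACC=4 [depth=1]
Event 3 (EXEC): [IRQ0] PC=1: DEC 4 -> ACC=0 [depth=1]
Event 4 (EXEC): [IRQ0] PC=2: INC 1 -> ACC=1 [depth=1]
Event 5 (EXEC): [IRQ0] PC=3: IRET -> resume MAIN at PC=0 (depth now 0) [depth=0]
Event 6 (INT 0): INT 0 arrives: push (MAIN, PC=0), enter IRQ0 at PC=0 (depth now 1) [depth=1]
Event 7 (EXEC): [IRQ0] PC=0: INC 4 -> ACC=5 [depth=1]
Event 8 (EXEC): [IRQ0] PC=1: DEC 4 -> ACC=1 [depth=1]
Event 9 (EXEC): [IRQ0] PC=2: INC 1 -> ACC=2 [depth=1]
Event 10 (EXEC): [IRQ0] PC=3: IRET -> resume MAIN at PC=0 (depth now 0) [depth=0]
Event 11 (INT 0): INT 0 arrives: push (MAIN, PC=0), enter IRQ0 at PC=0 (depth now 1) [depth=1]
Event 12 (EXEC): [IRQ0] PC=0: INC 4 -> ACC=6 [depth=1]
Event 13 (INT 0): INT 0 arrives: push (IRQ0, PC=1), enter IRQ0 at PC=0 (depth now 2) [depth=2]
Event 14 (EXEC): [IRQ0] PC=0: INC 4 -> ACC=10 [depth=2]
Event 15 (EXEC): [IRQ0] PC=1: DEC 4 -> ACC=6 [depth=2]
Event 16 (EXEC): [IRQ0] PC=2: INC 1 -> ACC=7 [depth=2]
Event 17 (EXEC): [IRQ0] PC=3: IRET -> resume IRQ0 at PC=1 (depth now 1) [depth=1]
Event 18 (EXEC): [IRQ0] PC=1: DEC 4 -> ACC=3 [depth=1]
Event 19 (EXEC): [IRQ0] PC=2: INC 1 -> ACC=4 [depth=1]
Event 20 (EXEC): [IRQ0] PC=3: IRET -> resume MAIN at PC=0 (depth now 0) [depth=0]
Event 21 (INT 0): INT 0 arrives: push (MAIN, PC=0), enter IRQ0 at PC=0 (depth now 1) [depth=1]
Event 22 (EXEC): [IRQ0] PC=0: INC 4 -> ACC=8 [depth=1]
Event 23 (EXEC): [IRQ0] PC=1: DEC 4 -> ACC=4 [depth=1]
Event 24 (INT 0): INT 0 arrives: push (IRQ0, PC=2), enter IRQ0 at PC=0 (depth now 2) [depth=2]
Event 25 (EXEC): [IRQ0] PC=0: INC 4 -> ACC=8 [depth=2]
Event 26 (EXEC): [IRQ0] PC=1: DEC 4 -> ACC=4 [depth=2]
Event 27 (EXEC): [IRQ0] PC=2: INC 1 -> ACC=5 [depth=2]
Event 28 (EXEC): [IRQ0] PC=3: IRET -> resume IRQ0 at PC=2 (depth now 1) [depth=1]
Event 29 (EXEC): [IRQ0] PC=2: INC 1 -> ACC=6 [depth=1]
Event 30 (EXEC): [IRQ0] PC=3: IRET -> resume MAIN at PC=0 (depth now 0) [depth=0]
Event 31 (EXEC): [MAIN] PC=0: INC 5 -> ACC=11 [depth=0]
Event 32 (EXEC): [MAIN] PC=1: NOP [depth=0]
Event 33 (EXEC): [MAIN] PC=2: INC 1 -> ACC=12 [depth=0]
Event 34 (EXEC): [MAIN] PC=3: INC 4 -> ACC=16 [depth=0]
Event 35 (EXEC): [MAIN] PC=4: DEC 2 -> ACC=14 [depth=0]
Event 36 (EXEC): [MAIN] PC=5: DEC 2 -> ACC=12 [depth=0]
Event 37 (EXEC): [MAIN] PC=6: HALT [depth=0]
Max depth observed: 2

Answer: 2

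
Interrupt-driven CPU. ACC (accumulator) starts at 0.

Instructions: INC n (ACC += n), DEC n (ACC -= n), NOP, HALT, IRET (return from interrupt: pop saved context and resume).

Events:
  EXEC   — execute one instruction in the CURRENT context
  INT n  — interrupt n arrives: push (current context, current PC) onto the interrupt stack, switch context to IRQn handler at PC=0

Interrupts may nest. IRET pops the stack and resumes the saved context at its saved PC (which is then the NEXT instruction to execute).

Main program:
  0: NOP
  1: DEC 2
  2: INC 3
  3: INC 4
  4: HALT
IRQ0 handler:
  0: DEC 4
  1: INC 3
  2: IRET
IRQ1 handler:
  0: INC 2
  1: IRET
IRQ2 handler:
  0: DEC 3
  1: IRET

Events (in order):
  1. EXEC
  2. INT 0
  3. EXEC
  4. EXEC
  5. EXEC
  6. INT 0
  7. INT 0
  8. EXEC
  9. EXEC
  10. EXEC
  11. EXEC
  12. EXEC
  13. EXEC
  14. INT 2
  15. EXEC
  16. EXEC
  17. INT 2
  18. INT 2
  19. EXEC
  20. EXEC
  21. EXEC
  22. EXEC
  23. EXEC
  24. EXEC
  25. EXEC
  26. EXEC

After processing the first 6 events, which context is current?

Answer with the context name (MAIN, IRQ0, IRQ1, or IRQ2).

Answer: IRQ0

Derivation:
Event 1 (EXEC): [MAIN] PC=0: NOP
Event 2 (INT 0): INT 0 arrives: push (MAIN, PC=1), enter IRQ0 at PC=0 (depth now 1)
Event 3 (EXEC): [IRQ0] PC=0: DEC 4 -> ACC=-4
Event 4 (EXEC): [IRQ0] PC=1: INC 3 -> ACC=-1
Event 5 (EXEC): [IRQ0] PC=2: IRET -> resume MAIN at PC=1 (depth now 0)
Event 6 (INT 0): INT 0 arrives: push (MAIN, PC=1), enter IRQ0 at PC=0 (depth now 1)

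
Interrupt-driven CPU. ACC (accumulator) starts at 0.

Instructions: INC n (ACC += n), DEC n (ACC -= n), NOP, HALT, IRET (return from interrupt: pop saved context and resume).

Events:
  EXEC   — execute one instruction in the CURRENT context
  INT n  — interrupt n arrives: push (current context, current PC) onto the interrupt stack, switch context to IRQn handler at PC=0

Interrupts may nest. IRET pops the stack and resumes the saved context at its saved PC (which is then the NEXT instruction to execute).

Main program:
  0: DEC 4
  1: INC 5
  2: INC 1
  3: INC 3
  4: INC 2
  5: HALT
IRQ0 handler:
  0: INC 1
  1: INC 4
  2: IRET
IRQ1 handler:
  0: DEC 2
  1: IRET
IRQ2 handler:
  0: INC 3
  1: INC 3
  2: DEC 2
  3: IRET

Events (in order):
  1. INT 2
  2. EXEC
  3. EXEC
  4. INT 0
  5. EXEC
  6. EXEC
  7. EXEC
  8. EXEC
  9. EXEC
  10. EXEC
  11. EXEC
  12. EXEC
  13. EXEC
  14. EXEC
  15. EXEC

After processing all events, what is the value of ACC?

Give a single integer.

Answer: 16

Derivation:
Event 1 (INT 2): INT 2 arrives: push (MAIN, PC=0), enter IRQ2 at PC=0 (depth now 1)
Event 2 (EXEC): [IRQ2] PC=0: INC 3 -> ACC=3
Event 3 (EXEC): [IRQ2] PC=1: INC 3 -> ACC=6
Event 4 (INT 0): INT 0 arrives: push (IRQ2, PC=2), enter IRQ0 at PC=0 (depth now 2)
Event 5 (EXEC): [IRQ0] PC=0: INC 1 -> ACC=7
Event 6 (EXEC): [IRQ0] PC=1: INC 4 -> ACC=11
Event 7 (EXEC): [IRQ0] PC=2: IRET -> resume IRQ2 at PC=2 (depth now 1)
Event 8 (EXEC): [IRQ2] PC=2: DEC 2 -> ACC=9
Event 9 (EXEC): [IRQ2] PC=3: IRET -> resume MAIN at PC=0 (depth now 0)
Event 10 (EXEC): [MAIN] PC=0: DEC 4 -> ACC=5
Event 11 (EXEC): [MAIN] PC=1: INC 5 -> ACC=10
Event 12 (EXEC): [MAIN] PC=2: INC 1 -> ACC=11
Event 13 (EXEC): [MAIN] PC=3: INC 3 -> ACC=14
Event 14 (EXEC): [MAIN] PC=4: INC 2 -> ACC=16
Event 15 (EXEC): [MAIN] PC=5: HALT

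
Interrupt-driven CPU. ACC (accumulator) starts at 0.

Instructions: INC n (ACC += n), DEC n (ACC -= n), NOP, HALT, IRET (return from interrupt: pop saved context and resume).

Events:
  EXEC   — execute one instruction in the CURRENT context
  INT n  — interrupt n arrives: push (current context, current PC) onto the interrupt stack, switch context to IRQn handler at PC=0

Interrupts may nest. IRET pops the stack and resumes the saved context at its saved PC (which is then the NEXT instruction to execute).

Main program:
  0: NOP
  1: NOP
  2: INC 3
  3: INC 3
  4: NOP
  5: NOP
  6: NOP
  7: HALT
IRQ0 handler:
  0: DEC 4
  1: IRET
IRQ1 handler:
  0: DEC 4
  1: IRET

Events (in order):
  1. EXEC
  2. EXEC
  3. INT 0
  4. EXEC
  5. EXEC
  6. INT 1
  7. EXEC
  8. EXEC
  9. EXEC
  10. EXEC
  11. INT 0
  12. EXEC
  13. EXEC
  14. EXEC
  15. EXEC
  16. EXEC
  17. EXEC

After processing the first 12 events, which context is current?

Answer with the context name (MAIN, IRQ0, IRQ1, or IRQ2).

Event 1 (EXEC): [MAIN] PC=0: NOP
Event 2 (EXEC): [MAIN] PC=1: NOP
Event 3 (INT 0): INT 0 arrives: push (MAIN, PC=2), enter IRQ0 at PC=0 (depth now 1)
Event 4 (EXEC): [IRQ0] PC=0: DEC 4 -> ACC=-4
Event 5 (EXEC): [IRQ0] PC=1: IRET -> resume MAIN at PC=2 (depth now 0)
Event 6 (INT 1): INT 1 arrives: push (MAIN, PC=2), enter IRQ1 at PC=0 (depth now 1)
Event 7 (EXEC): [IRQ1] PC=0: DEC 4 -> ACC=-8
Event 8 (EXEC): [IRQ1] PC=1: IRET -> resume MAIN at PC=2 (depth now 0)
Event 9 (EXEC): [MAIN] PC=2: INC 3 -> ACC=-5
Event 10 (EXEC): [MAIN] PC=3: INC 3 -> ACC=-2
Event 11 (INT 0): INT 0 arrives: push (MAIN, PC=4), enter IRQ0 at PC=0 (depth now 1)
Event 12 (EXEC): [IRQ0] PC=0: DEC 4 -> ACC=-6

Answer: IRQ0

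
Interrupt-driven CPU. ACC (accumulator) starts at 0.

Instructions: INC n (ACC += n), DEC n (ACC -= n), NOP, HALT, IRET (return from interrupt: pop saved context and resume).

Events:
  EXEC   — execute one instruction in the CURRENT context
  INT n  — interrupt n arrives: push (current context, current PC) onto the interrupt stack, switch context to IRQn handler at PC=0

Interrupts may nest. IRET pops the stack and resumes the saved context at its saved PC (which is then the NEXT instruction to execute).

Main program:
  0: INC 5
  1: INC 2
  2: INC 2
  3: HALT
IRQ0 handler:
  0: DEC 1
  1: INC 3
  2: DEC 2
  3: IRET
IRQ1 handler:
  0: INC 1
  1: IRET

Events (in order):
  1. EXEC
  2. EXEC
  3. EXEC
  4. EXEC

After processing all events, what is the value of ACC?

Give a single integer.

Event 1 (EXEC): [MAIN] PC=0: INC 5 -> ACC=5
Event 2 (EXEC): [MAIN] PC=1: INC 2 -> ACC=7
Event 3 (EXEC): [MAIN] PC=2: INC 2 -> ACC=9
Event 4 (EXEC): [MAIN] PC=3: HALT

Answer: 9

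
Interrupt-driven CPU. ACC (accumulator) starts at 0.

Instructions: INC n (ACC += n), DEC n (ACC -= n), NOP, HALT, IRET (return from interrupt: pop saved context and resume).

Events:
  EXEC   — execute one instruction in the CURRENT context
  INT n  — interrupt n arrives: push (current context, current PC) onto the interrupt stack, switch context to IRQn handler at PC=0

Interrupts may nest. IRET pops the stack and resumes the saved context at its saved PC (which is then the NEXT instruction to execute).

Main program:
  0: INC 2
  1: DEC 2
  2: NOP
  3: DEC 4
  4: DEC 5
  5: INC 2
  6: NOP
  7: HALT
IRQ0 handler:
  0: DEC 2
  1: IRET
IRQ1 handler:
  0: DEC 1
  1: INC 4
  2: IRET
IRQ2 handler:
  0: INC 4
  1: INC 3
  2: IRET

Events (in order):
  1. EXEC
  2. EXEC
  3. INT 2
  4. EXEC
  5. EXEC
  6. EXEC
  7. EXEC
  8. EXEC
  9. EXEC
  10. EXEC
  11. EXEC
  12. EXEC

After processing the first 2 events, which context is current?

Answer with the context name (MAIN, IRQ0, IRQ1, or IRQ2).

Event 1 (EXEC): [MAIN] PC=0: INC 2 -> ACC=2
Event 2 (EXEC): [MAIN] PC=1: DEC 2 -> ACC=0

Answer: MAIN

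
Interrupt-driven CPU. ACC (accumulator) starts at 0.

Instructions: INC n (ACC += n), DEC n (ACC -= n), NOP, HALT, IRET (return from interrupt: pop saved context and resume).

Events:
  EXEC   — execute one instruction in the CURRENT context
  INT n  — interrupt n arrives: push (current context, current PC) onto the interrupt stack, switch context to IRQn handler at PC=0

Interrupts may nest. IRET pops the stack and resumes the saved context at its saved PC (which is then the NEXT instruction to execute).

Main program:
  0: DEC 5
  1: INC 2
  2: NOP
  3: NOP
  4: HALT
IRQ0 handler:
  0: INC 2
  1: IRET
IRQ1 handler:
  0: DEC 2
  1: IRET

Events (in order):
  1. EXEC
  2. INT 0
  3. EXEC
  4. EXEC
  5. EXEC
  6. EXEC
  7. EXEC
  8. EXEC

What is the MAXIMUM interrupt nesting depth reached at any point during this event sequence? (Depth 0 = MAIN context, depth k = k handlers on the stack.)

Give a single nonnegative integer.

Event 1 (EXEC): [MAIN] PC=0: DEC 5 -> ACC=-5 [depth=0]
Event 2 (INT 0): INT 0 arrives: push (MAIN, PC=1), enter IRQ0 at PC=0 (depth now 1) [depth=1]
Event 3 (EXEC): [IRQ0] PC=0: INC 2 -> ACC=-3 [depth=1]
Event 4 (EXEC): [IRQ0] PC=1: IRET -> resume MAIN at PC=1 (depth now 0) [depth=0]
Event 5 (EXEC): [MAIN] PC=1: INC 2 -> ACC=-1 [depth=0]
Event 6 (EXEC): [MAIN] PC=2: NOP [depth=0]
Event 7 (EXEC): [MAIN] PC=3: NOP [depth=0]
Event 8 (EXEC): [MAIN] PC=4: HALT [depth=0]
Max depth observed: 1

Answer: 1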